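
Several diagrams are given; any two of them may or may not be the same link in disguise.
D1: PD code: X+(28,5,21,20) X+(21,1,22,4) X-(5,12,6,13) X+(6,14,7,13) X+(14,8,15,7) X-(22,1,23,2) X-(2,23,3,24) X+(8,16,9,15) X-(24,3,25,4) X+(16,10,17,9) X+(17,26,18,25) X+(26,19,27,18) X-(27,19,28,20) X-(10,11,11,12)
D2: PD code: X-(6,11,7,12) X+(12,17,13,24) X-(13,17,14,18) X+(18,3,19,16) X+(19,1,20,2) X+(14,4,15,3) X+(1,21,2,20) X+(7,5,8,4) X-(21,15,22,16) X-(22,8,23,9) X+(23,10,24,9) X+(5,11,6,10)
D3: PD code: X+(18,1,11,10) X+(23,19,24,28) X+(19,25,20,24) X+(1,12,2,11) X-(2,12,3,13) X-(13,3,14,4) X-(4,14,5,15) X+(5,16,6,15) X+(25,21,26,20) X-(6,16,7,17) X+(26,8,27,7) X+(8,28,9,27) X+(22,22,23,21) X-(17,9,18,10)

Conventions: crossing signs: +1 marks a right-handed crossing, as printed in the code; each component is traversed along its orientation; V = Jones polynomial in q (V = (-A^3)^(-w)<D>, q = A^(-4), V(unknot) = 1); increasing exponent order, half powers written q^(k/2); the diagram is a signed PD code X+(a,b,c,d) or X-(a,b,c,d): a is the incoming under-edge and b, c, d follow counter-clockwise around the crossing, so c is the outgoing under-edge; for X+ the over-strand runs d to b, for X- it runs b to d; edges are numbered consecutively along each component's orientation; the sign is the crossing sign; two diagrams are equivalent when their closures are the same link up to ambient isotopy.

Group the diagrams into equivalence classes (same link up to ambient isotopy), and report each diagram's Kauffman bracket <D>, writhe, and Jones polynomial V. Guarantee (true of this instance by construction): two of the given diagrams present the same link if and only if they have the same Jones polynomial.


equivalence classes: {D1, D3} | {D2}
D1 (bracket -A^-18 + A^-14 - 2A^-10 + 3A^-6 - A^-2 + 3A^2 + A^10; 14 crossings at w = +2): V = q^-1 + 3q - q^2 + 3q^3 - 2q^4 + q^5 - q^6
V(D2) = 1 + q + q^2 + q^3  [12 crossings, <D> = 1 + A^4 + A^8 + A^12, w = +4]
V(D3) = q^-1 + 3q - q^2 + 3q^3 - 2q^4 + q^5 - q^6  [14 crossings, <D> = -A^-12 + A^-8 - 2A^-4 + 3 - A^4 + 3A^8 + A^16, w = +4]
key observation: V(q) takes 2 values over 3 diagrams, fixing the grouping


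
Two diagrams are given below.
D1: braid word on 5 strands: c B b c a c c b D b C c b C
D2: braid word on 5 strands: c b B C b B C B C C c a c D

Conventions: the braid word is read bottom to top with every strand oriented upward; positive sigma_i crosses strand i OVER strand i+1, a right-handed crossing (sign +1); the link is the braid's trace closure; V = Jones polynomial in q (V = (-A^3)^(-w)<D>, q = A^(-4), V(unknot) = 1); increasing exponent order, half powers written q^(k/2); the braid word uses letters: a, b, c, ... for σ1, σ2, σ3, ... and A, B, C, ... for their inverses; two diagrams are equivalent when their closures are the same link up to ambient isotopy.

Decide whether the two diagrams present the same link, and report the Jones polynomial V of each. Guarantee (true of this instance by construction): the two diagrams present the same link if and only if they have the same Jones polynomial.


same link: no
V(D1) = q^2 + 2q^4 - 2q^5 + q^6 - 2q^7 + q^8  [14 crossings, <D> = A^-14 - 2A^-10 + A^-6 - 2A^-2 + 2A^2 + A^10, w = +6]
V(D2) = 1  [14 crossings, <D> = A^-6, w = -2]
insight: 2 values of V(q) split the 2 diagrams


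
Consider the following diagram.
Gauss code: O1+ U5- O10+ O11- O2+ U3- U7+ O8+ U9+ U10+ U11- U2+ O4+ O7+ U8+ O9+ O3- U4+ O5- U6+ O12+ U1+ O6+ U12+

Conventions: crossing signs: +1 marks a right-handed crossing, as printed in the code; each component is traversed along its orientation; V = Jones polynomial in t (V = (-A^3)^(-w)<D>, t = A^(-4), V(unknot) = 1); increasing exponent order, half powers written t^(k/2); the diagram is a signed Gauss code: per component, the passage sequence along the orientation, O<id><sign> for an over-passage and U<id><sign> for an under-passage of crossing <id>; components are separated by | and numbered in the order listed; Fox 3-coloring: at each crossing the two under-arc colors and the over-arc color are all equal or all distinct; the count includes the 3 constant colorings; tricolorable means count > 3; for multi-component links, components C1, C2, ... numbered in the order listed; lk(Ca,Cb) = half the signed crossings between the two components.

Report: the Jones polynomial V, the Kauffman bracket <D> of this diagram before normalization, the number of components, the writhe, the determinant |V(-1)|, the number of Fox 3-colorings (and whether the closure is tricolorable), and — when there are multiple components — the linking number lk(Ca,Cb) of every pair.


V = t^2 - t^3 + 3t^4 - 3t^5 + 4t^6 - 4t^7 + 2t^8 - 2t^9 + t^10
<D> = A^-22 - 2A^-18 + 2A^-14 - 4A^-10 + 4A^-6 - 3A^-2 + 3A^2 - A^6 + A^10 (w = +6)
1 component over 12 crossings, w = +6
9 Fox colorings among 3^12, |V(-1)| = 21: tricolorable
why: det 21 = |V(-1)|; divisible by 3, so tricolorable


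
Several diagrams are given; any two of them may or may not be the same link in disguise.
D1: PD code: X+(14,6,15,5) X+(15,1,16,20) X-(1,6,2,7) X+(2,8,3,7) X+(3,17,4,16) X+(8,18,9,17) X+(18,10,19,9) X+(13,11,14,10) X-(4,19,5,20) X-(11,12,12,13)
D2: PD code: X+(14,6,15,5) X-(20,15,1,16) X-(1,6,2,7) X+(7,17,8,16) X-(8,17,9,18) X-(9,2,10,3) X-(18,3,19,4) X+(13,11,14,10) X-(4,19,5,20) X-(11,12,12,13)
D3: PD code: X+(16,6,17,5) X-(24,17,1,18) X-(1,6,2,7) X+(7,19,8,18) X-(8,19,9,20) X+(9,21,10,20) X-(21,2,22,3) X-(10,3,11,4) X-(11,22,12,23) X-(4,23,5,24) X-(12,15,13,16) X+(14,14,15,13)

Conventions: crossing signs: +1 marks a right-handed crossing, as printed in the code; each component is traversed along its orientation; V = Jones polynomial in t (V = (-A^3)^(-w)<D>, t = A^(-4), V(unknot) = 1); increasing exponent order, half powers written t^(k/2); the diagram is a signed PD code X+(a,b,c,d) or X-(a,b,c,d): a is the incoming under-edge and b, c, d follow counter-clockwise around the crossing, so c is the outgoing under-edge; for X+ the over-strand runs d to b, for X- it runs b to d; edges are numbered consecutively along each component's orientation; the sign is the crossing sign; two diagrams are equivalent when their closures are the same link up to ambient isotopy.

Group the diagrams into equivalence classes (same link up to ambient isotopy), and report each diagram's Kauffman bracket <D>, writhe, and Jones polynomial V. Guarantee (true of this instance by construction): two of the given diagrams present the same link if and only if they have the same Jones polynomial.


grouping into links: {D1} | {D2, D3}
V(D1) = t - t^2 + 2t^3 - t^4 + t^5 - t^6  (w +4, c 10, <D> = -A^-12 + A^-8 - A^-4 + 2 - A^4 + A^8)
V(D2) = -t^-6 + t^-5 - t^-4 + 2t^-3 - t^-2 + t^-1  [10 crossings, <D> = A^-8 - A^-4 + 2 - A^4 + A^8 - A^12, w = -4]
V(D3) = -t^-6 + t^-5 - t^-4 + 2t^-3 - t^-2 + t^-1  (w -4, c 12, <D> = A^-8 - A^-4 + 2 - A^4 + A^8 - A^12)
key observation: comparing 3 Jones polynomials yields 2 groups


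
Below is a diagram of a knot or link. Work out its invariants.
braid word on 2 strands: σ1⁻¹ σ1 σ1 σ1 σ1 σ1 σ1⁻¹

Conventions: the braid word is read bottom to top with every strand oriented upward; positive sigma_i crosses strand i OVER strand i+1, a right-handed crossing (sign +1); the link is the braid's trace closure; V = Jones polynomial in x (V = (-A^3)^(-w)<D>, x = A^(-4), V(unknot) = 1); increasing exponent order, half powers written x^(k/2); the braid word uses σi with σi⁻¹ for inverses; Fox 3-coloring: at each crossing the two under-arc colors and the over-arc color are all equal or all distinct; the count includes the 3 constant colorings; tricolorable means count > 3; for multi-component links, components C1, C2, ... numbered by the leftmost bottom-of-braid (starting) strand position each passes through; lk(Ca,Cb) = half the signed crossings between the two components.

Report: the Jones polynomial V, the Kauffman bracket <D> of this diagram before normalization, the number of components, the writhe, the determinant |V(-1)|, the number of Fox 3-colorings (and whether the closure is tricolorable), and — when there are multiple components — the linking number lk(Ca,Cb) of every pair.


V(x) = x + x^3 - x^4
bracket: A^-7 - A^-3 - A^5, w = +3
1 component, writhe +3, over 7 crossings
det 3, colorings 9 of 3^7 — tricolorable
observation: the span of V is 3, forcing >= 3 crossings in any diagram


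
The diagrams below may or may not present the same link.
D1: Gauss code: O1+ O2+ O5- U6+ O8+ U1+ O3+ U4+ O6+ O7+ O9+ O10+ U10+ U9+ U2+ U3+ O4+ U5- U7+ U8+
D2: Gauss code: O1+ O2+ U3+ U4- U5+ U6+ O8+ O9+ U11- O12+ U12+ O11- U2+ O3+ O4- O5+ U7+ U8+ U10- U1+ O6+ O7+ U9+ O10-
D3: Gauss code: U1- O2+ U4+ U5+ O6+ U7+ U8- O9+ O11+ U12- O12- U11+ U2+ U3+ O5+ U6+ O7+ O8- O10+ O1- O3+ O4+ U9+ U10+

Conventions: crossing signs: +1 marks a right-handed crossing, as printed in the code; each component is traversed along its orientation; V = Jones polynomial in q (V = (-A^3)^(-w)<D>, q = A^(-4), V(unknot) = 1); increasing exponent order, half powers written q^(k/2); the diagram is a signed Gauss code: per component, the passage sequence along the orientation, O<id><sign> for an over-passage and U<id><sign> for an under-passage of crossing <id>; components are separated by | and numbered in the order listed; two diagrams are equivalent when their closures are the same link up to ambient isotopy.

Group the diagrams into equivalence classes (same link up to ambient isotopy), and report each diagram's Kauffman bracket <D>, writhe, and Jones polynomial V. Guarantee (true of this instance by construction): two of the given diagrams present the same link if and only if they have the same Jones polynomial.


classes: {D1, D2, D3}
V(D1) = q^2 + q^4 - q^5 + q^6 - q^7  [10 crossings, <D> = -A^-4 + 1 - A^4 + A^8 + A^16, w = +8]
V(D2) = q^2 + q^4 - q^5 + q^6 - q^7  (w +6, c 12, <D> = -A^-10 + A^-6 - A^-2 + A^2 + A^10)
V(D3) = q^2 + q^4 - q^5 + q^6 - q^7  [12 crossings, <D> = -A^-10 + A^-6 - A^-2 + A^2 + A^10, w = +6]
note: one V(q) for all 3 diagrams — one class (guaranteed)


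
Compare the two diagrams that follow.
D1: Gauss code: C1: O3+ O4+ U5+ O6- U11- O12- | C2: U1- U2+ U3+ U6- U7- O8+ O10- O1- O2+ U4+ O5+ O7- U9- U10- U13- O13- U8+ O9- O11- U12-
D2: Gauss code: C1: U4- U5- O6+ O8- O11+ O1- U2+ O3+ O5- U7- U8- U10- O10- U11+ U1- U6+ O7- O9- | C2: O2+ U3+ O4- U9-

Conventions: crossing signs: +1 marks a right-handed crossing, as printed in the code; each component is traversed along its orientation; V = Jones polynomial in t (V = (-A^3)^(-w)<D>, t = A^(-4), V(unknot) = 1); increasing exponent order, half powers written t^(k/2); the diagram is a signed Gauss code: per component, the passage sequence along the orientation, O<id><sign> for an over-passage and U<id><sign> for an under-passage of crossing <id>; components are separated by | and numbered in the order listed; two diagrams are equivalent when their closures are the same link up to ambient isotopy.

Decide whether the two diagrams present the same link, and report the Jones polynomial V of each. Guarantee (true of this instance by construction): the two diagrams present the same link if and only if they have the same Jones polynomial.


equivalent: yes
V(D1) = -t^(-1/2) - t^(1/2)  (w -3, c 13, <D> = A^-11 + A^-7)
D2 (bracket A^-11 + A^-7; 11 crossings at w = -3): V = -t^(-1/2) - t^(1/2)
why: Reidemeister moves carry D1 (13 crossings) to D2 (11)


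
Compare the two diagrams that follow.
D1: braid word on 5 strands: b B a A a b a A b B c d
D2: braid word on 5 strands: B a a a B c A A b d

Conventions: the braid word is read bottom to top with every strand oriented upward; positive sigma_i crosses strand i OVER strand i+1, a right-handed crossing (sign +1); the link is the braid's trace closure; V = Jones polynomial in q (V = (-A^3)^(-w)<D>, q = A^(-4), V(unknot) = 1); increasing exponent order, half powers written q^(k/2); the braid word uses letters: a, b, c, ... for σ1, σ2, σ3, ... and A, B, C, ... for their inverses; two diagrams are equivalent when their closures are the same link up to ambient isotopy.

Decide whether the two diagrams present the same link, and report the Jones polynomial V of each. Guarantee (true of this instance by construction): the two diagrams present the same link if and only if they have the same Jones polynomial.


equivalent: yes
V(D1) = 1  (w +4, c 12, <D> = A^12)
V(D2) = 1  (w +2, c 10, <D> = A^6)
why: one V(q) for all 2 diagrams — one class (guaranteed)


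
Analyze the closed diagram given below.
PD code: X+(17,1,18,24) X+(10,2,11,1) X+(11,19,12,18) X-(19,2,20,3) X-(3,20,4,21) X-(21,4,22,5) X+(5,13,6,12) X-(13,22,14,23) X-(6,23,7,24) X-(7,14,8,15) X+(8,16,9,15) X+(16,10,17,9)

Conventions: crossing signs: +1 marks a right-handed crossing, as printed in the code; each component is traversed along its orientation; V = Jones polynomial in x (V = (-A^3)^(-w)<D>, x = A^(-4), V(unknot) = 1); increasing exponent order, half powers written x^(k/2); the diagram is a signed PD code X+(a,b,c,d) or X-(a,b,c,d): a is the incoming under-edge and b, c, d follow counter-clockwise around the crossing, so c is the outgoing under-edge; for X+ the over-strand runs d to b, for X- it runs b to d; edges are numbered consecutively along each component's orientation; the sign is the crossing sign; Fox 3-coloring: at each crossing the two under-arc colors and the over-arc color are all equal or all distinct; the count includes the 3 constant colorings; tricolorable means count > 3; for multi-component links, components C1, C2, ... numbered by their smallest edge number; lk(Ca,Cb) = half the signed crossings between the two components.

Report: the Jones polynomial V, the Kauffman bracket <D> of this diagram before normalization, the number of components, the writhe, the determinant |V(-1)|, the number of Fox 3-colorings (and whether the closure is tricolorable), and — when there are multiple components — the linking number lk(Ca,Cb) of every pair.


V(x) = -x^-3 + x^-2 - x^-1 + 3 - x + x^2 - x^3
bracket: -A^-12 + A^-8 - A^-4 + 3 - A^4 + A^8 - A^12, w = 0
1 component, writhe 0, over 12 crossings
det 9, colorings 27 of 3^12 — tricolorable
observation: the span of V is 6, forcing >= 6 crossings in any diagram


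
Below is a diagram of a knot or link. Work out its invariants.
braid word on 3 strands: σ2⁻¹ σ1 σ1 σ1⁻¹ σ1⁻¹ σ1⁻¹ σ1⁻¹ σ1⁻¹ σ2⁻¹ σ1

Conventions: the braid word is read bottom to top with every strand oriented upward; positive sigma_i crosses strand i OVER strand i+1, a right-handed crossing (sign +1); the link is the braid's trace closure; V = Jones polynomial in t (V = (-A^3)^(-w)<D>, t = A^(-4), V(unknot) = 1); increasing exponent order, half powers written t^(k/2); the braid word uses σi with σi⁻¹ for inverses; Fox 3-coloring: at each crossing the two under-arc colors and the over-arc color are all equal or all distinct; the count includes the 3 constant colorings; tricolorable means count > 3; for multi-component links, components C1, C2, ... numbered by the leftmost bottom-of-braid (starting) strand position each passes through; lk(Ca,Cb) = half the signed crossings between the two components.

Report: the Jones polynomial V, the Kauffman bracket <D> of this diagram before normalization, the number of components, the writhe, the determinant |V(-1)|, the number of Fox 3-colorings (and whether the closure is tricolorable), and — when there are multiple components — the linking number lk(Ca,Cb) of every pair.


V = -t^-6 + t^-5 - t^-4 + 2t^-3 - t^-2 + t^-1
<D> = A^-8 - A^-4 + 2 - A^4 + A^8 - A^12 (w = -4)
1 component over 10 crossings, w = -4
3 Fox colorings among 3^10, |V(-1)| = 7: not tricolorable
why: w = -4 (over 10 crossings) is diagram-only; (-A^3)^(4) removes it from V


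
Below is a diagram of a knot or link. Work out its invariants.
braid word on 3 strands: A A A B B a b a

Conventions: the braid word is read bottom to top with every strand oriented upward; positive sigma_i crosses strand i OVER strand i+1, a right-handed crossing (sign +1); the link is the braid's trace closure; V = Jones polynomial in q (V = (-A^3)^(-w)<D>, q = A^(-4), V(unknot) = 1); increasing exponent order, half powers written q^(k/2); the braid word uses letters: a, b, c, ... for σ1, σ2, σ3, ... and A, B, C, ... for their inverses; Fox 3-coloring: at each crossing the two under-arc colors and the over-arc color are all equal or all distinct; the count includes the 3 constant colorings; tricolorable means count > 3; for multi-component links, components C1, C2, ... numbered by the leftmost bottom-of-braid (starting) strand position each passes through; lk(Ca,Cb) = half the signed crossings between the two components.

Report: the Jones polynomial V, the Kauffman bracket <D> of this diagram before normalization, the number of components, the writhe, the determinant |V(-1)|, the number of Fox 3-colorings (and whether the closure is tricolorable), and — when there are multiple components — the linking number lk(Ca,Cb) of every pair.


V = -q^-4 + q^-3 + q^-1
<D> = A^-2 + A^6 - A^10 (w = -2)
1 component over 8 crossings, w = -2
9 Fox colorings among 3^8, |V(-1)| = 3: tricolorable
why: w = -2 shifts under R1 moves; the (-A^3)^(2) factor cancels that in V


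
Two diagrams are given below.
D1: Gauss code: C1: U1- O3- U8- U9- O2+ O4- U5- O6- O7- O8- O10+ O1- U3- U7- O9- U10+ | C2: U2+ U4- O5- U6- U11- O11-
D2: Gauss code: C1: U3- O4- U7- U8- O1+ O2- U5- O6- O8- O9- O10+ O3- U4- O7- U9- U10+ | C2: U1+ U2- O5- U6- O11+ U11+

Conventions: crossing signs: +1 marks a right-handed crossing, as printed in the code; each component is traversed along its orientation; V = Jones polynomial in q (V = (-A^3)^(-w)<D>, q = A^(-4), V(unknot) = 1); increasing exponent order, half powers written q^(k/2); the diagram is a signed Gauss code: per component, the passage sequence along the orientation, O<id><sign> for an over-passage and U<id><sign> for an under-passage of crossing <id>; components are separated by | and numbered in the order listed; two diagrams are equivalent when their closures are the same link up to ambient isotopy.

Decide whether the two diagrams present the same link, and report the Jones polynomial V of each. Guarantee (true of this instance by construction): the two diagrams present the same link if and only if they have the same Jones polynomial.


equivalent: yes
V(D1) = q^(-13/2) - q^(-11/2) + q^(-9/2) - 2q^(-7/2) - q^(-3/2)  (w -7, c 11, <D> = A^-15 + 2A^-7 - A^-3 + A - A^5)
D2 (bracket A^-9 + 2A^-1 - A^3 + A^7 - A^11; 11 crossings at w = -5): V = q^(-13/2) - q^(-11/2) + q^(-9/2) - 2q^(-7/2) - q^(-3/2)
why: Reidemeister moves carry D1 (11 crossings) to D2 (11)


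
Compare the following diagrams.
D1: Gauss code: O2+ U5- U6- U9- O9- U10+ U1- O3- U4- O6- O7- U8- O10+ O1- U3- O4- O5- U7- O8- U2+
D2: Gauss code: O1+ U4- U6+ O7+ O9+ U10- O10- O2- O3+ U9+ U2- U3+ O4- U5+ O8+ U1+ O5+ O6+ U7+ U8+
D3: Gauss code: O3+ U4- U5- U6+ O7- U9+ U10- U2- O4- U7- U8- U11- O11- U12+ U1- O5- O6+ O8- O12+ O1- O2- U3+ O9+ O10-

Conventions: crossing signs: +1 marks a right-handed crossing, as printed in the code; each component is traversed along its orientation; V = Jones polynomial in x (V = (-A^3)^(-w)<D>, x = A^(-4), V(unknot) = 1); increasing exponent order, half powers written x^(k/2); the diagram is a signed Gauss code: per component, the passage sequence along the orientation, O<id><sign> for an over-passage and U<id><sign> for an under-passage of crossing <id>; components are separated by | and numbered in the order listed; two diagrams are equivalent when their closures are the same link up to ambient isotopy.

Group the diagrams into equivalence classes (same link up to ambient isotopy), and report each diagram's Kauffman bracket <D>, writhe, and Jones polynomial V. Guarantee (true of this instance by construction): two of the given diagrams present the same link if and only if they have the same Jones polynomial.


grouping into links: {D1} | {D2} | {D3}
V(D1) = -x^-7 + x^-6 - x^-5 + x^-4 + x^-2  (w -6, c 10, <D> = A^-10 + A^-2 - A^2 + A^6 - A^10)
V(D2) = x - x^2 + 2x^3 - x^4 + x^5 - x^6  [10 crossings, <D> = -A^-12 + A^-8 - A^-4 + 2 - A^4 + A^8, w = +4]
D3 (bracket A^-8 + 1 - A^4; 12 crossings at w = -4): V = -x^-4 + x^-3 + x^-1
why: V(x) takes 3 values over 3 diagrams, fixing the grouping


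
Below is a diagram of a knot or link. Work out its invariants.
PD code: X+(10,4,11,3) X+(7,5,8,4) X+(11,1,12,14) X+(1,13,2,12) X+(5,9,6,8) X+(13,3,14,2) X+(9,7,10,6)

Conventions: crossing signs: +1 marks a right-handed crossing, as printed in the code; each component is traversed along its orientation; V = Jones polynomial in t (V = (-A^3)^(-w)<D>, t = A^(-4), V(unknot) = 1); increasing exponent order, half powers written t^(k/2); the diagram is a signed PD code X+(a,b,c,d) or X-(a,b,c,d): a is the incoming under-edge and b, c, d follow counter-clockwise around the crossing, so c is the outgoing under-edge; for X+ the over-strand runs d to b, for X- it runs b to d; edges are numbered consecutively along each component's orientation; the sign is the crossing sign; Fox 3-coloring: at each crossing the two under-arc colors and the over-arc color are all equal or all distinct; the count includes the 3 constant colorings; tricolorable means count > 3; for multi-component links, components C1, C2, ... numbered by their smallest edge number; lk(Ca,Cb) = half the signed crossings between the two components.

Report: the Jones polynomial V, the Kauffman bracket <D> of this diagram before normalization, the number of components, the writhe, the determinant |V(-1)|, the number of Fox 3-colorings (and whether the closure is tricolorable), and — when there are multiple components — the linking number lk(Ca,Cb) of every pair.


Jones polynomial: V(t) = t^2 + 2t^4 - 2t^5 + t^6 - 2t^7 + t^8
<D> = -A^-11 + 2A^-7 - A^-3 + 2A - 2A^5 - A^13; writhe +7
components 1, writhe +7 (7 crossings)
3-colorings: 27 of 3^7, det 9 — tricolorable
note: det 9 = |V(-1)|; divisible by 3, so tricolorable


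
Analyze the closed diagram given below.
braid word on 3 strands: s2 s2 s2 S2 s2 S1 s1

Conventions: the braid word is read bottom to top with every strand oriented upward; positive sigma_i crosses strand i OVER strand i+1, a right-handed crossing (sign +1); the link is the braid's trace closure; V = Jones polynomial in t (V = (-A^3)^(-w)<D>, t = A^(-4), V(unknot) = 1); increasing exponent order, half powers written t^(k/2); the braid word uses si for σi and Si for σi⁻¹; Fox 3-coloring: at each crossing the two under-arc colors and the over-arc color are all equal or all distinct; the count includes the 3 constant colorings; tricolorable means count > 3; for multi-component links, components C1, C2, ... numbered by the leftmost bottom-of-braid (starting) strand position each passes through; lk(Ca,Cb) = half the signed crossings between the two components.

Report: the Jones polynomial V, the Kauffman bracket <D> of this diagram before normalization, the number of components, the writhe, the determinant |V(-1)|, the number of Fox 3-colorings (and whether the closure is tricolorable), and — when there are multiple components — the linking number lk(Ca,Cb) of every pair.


V = -t^(1/2) - t^(3/2) - t^(5/2) + t^(9/2)
<D> = -A^-9 + A^-1 + A^3 + A^7 (w = +3)
2 components over 7 crossings, w = +3
lk(C1,C2): 0
27 Fox colorings among 3^7, |V(-1)| = 0: tricolorable
why: free reduction leaves σ2 σ2 σ2 of the original 7 letters


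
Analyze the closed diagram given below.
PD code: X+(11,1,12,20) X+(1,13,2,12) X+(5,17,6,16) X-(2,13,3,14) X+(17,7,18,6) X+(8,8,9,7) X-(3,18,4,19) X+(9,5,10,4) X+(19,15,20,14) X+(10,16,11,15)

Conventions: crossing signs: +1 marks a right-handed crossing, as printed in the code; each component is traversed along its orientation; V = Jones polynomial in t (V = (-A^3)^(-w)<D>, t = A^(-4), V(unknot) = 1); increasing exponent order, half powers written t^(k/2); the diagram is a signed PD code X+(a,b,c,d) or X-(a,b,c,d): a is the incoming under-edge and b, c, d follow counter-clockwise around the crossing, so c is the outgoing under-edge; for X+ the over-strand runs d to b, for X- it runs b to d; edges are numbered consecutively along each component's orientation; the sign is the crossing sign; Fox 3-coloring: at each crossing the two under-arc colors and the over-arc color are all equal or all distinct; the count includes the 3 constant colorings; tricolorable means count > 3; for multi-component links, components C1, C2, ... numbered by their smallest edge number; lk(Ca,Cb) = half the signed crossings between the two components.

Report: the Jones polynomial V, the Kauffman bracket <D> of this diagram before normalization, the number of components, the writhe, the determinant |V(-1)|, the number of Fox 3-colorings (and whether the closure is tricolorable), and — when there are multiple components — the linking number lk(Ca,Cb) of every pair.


Jones polynomial: V(t) = t - t^2 + 2t^3 - t^4 + t^5 - t^6
<D> = -A^-6 + A^-2 - A^2 + 2A^6 - A^10 + A^14; writhe +6
components 1, writhe +6 (10 crossings)
3-colorings: 3 of 3^10, det 7 — not tricolorable
note: w = +6 (over 10 crossings) is diagram-only; (-A^3)^(-6) removes it from V


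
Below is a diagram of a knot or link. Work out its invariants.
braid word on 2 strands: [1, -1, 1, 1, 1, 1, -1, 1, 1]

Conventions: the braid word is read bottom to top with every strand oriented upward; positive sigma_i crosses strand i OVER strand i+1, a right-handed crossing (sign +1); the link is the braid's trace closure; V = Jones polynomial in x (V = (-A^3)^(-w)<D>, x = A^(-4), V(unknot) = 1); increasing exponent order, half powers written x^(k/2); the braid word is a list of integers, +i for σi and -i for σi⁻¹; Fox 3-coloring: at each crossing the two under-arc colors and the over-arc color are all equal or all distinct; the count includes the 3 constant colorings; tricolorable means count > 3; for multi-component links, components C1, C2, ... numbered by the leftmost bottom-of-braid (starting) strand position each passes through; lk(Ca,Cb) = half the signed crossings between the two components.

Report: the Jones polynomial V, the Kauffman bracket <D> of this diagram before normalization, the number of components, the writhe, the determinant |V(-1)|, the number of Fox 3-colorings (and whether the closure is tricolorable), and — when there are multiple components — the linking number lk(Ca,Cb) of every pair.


Jones polynomial: V(x) = x^2 + x^4 - x^5 + x^6 - x^7
<D> = A^-13 - A^-9 + A^-5 - A^-1 - A^7; writhe +5
components 1, writhe +5 (9 crossings)
3-colorings: 3 of 3^9, det 5 — not tricolorable
note: det 5 = |V(-1)|; not divisible by 3, so not tricolorable


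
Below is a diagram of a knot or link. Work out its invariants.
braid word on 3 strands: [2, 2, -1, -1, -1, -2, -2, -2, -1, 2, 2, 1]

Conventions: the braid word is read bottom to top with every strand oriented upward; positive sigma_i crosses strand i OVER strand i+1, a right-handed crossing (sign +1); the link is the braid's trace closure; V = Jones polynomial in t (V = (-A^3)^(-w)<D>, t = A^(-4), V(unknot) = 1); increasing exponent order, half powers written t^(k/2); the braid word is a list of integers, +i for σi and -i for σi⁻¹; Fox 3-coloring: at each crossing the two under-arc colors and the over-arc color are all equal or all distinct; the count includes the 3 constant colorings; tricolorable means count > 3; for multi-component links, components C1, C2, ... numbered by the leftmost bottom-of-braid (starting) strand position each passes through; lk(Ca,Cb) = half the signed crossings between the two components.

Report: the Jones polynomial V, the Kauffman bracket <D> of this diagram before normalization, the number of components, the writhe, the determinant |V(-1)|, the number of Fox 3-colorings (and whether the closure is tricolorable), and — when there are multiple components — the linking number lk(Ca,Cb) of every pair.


Jones polynomial: V(t) = t^-5 - 2t^-4 + 2t^-3 - 2t^-2 + 2t^-1 - 1 + t
<D> = A^-10 - A^-6 + 2A^-2 - 2A^2 + 2A^6 - 2A^10 + A^14; writhe -2
components 1, writhe -2 (12 crossings)
3-colorings: 3 of 3^12, det 11 — not tricolorable
note: w = -2 (over 12 crossings) is diagram-only; (-A^3)^(2) removes it from V


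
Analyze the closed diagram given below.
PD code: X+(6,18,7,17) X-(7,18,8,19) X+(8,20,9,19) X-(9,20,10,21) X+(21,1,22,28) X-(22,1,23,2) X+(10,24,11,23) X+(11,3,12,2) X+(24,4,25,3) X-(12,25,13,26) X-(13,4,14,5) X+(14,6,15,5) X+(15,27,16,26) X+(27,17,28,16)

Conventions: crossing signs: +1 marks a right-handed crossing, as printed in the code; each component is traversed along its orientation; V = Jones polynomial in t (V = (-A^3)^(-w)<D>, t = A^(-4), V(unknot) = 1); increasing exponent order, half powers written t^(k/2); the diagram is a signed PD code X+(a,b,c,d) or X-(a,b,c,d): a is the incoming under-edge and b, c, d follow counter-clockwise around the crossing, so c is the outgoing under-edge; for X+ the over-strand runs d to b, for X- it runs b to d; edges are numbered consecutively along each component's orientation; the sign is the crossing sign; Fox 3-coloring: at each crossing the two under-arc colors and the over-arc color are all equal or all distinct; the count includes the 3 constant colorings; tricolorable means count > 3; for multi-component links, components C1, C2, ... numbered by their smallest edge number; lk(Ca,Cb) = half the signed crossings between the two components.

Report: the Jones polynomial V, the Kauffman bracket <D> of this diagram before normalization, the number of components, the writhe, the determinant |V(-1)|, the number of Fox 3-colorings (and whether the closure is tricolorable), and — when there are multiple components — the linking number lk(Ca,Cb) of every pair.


V(t) = t + t^3 - t^4
bracket: -A^-4 + 1 + A^8, w = +4
1 component, writhe +4, over 14 crossings
det 3, colorings 9 of 3^14 — tricolorable
observation: the span of V is 3, forcing >= 3 crossings in any diagram


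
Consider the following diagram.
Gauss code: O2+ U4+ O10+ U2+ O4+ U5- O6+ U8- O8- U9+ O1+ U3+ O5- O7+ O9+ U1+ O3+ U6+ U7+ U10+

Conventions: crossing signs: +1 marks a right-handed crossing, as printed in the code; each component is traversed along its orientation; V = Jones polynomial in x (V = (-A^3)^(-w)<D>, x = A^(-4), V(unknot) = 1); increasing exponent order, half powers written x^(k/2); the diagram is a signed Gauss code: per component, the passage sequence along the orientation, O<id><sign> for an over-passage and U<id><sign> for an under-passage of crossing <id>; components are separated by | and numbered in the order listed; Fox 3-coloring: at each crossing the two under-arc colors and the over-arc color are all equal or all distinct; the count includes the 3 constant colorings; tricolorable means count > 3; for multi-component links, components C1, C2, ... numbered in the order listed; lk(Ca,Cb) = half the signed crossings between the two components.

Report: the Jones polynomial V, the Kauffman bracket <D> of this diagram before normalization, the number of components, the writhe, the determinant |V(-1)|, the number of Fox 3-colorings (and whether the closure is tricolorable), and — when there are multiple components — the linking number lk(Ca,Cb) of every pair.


V = x^2 + 2x^4 - 2x^5 + x^6 - 2x^7 + x^8
<D> = A^-14 - 2A^-10 + A^-6 - 2A^-2 + 2A^2 + A^10 (w = +6)
1 component over 10 crossings, w = +6
27 Fox colorings among 3^10, |V(-1)| = 9: tricolorable
why: w = +6 (over 10 crossings) is diagram-only; (-A^3)^(-6) removes it from V


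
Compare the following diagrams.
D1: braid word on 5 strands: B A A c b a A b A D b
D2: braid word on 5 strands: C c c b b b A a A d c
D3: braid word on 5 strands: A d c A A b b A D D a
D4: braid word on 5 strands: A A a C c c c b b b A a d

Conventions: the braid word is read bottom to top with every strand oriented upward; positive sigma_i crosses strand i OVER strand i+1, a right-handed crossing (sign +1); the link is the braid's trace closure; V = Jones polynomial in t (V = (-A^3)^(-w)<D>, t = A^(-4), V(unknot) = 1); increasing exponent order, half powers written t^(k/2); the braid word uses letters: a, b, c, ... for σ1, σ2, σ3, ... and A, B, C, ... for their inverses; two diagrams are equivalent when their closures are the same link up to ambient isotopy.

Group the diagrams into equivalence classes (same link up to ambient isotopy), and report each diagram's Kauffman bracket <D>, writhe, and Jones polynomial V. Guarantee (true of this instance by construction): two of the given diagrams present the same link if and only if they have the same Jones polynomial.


grouping into links: {D1, D3} | {D2, D4}
V(D1) = t^(-7/2) - t^(-5/2) + t^(-3/2) - 2t^(-1/2) - t^(3/2)  (w -1, c 11, <D> = A^-9 + 2A^-1 - A^3 + A^7 - A^11)
V(D2) = -t^(3/2) - 2t^(7/2) + t^(9/2) - t^(11/2) + t^(13/2)  [11 crossings, <D> = -A^-11 + A^-7 - A^-3 + 2A + A^9, w = +5]
V(D3) = t^(-7/2) - t^(-5/2) + t^(-3/2) - 2t^(-1/2) - t^(3/2)  [11 crossings, <D> = A^-9 + 2A^-1 - A^3 + A^7 - A^11, w = -1]
D4 (bracket -A^-11 + A^-7 - A^-3 + 2A + A^9; 13 crossings at w = +5): V = -t^(3/2) - 2t^(7/2) + t^(9/2) - t^(11/2) + t^(13/2)
key observation: comparing 4 Jones polynomials yields 2 groups


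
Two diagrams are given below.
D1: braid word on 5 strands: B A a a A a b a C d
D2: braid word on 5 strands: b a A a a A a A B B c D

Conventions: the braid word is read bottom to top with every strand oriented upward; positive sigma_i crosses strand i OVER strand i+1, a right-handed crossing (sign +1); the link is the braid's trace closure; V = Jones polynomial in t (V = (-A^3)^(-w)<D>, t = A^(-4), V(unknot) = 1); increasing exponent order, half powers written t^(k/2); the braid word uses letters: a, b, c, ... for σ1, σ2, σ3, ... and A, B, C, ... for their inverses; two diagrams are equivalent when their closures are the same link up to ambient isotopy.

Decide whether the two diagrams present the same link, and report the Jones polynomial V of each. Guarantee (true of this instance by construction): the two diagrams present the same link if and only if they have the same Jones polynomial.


same link: yes
V(D1) = 1  [10 crossings, <D> = A^6, w = +2]
V(D2) = 1  [12 crossings, <D> = 1, w = 0]
insight: D2 (12 crossings) and D1 (10) are Markov-related braid presentations


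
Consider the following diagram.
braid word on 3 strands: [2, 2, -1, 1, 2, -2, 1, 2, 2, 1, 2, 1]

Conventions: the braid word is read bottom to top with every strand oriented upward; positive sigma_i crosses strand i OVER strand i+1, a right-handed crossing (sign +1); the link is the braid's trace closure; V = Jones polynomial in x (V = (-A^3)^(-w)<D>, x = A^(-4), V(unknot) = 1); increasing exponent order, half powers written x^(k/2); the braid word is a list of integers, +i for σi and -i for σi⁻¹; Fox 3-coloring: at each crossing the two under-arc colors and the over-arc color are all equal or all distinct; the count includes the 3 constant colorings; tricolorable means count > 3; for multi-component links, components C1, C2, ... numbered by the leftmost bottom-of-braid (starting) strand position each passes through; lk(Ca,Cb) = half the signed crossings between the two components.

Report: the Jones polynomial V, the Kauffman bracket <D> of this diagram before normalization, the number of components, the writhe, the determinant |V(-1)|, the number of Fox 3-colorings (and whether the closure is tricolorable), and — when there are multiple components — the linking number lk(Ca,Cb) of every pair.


V = x^3 + x^5 - x^8
<D> = -A^-8 + A^4 + A^12 (w = +8)
1 component over 12 crossings, w = +8
9 Fox colorings among 3^12, |V(-1)| = 3: tricolorable
why: |V(-1)| = 3: so tricolorable, since 3 divides 3


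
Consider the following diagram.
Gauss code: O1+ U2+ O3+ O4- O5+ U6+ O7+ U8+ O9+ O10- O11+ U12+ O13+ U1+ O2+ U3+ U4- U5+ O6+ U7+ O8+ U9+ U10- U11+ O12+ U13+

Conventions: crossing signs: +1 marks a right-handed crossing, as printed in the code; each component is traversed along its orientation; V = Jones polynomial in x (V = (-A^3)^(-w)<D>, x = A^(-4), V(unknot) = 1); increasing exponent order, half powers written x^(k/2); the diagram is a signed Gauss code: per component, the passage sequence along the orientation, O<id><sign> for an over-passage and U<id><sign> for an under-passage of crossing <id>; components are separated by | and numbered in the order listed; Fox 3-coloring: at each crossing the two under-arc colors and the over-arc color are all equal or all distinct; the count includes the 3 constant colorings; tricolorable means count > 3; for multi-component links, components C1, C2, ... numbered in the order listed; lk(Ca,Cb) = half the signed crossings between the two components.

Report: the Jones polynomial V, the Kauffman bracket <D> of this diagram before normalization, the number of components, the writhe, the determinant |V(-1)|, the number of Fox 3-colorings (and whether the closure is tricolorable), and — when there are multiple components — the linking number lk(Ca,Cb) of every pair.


Jones polynomial: V(x) = x^4 + x^6 - x^7 + x^8 - x^9 + x^10 - x^11 + x^12 - x^13
<D> = A^-25 - A^-21 + A^-17 - A^-13 + A^-9 - A^-5 + A^-1 - A^3 - A^11; writhe +9
components 1, writhe +9 (13 crossings)
3-colorings: 9 of 3^13, det 9 — tricolorable
note: w = +9 (over 13 crossings) is diagram-only; (-A^3)^(-9) removes it from V


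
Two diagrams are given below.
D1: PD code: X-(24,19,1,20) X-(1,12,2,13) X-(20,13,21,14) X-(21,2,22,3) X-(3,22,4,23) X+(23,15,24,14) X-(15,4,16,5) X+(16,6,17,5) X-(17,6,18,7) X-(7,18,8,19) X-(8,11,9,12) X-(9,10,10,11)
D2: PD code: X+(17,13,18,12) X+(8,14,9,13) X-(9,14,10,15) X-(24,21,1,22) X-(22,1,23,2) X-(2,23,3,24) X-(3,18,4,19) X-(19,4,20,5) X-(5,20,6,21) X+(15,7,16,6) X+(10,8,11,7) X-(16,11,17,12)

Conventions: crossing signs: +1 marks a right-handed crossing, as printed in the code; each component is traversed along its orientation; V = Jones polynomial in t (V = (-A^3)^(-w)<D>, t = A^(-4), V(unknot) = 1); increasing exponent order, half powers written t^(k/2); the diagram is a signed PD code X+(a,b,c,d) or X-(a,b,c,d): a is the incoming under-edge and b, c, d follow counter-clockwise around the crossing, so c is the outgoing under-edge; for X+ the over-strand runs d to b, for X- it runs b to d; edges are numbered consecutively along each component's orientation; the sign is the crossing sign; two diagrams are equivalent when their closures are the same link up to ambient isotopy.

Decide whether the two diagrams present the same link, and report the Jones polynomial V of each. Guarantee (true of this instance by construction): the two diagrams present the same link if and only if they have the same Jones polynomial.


equivalent: yes
D1 (bracket A^-16 + 2A^-8 - 2A^-4 + 1 - 2A^4 + A^8; 12 crossings at w = -8): V = t^-8 - 2t^-7 + t^-6 - 2t^-5 + 2t^-4 + t^-2
D2 (bracket A^-4 + 2A^4 - 2A^8 + A^12 - 2A^16 + A^20; 12 crossings at w = -4): V = t^-8 - 2t^-7 + t^-6 - 2t^-5 + 2t^-4 + t^-2
key observation: from 12 to 12 crossings by R-moves: one link, two diagrams


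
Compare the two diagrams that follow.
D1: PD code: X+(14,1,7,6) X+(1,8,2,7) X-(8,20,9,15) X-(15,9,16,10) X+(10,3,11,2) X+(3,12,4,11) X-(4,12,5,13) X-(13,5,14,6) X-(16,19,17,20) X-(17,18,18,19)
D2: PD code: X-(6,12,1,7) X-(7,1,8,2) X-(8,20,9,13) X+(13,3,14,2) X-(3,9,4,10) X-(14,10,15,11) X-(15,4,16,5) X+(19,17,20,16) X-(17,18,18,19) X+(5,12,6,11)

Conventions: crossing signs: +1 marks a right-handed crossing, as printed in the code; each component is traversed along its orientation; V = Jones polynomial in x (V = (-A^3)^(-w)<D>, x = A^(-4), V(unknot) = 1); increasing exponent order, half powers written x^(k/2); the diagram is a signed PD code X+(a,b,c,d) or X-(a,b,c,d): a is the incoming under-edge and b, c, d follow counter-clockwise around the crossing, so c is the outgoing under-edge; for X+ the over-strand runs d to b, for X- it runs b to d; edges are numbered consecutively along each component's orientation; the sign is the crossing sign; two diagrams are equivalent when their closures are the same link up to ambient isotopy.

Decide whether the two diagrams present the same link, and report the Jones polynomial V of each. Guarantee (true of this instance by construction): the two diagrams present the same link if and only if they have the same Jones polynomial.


equivalent: no
V(D1) = x^-2 + 2 + x^2  (w -2, c 10, <D> = A^-14 + 2A^-6 + A^2)
V(D2) = x^-5 + 2x^-3 + x^-1  [10 crossings, <D> = A^-8 + 2 + A^8, w = -4]
key observation: 2 classes among 2 diagrams; unequal V(x) rules out equality
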